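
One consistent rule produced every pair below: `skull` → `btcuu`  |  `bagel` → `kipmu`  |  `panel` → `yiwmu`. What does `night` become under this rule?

The shift depends on letter class: consonant s→b is +9, but vowel u→c is +8. The rule splits by letter class: vowels +8, consonants +9.
For night: n(cons)+9=w, i(vowel)+8=q, g(cons)+9=p, h(cons)+9=q, t(cons)+9=c.

wqpqc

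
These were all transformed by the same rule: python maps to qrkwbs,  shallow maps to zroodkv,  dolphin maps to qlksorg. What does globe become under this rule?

heroj

The word is reversed, then every letter is shifted forward by 3.
Applying it to globe: reverse → ebolg; then shift: e+3=h, b+3=e, o+3=r, l+3=o, g+3=j.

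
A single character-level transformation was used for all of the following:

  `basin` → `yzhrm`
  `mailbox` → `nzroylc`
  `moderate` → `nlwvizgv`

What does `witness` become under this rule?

drgmvhh

Each pair mirrors across the alphabet (b↔y, a↔z, s↔h): positions sum to 25. Each letter is replaced by its mirror in the alphabet: a↔z, b↔y, c↔x, and so on (the Atbash cipher).
For witness: w↔d, i↔r, t↔g, n↔m, e↔v, s↔h, s↔h.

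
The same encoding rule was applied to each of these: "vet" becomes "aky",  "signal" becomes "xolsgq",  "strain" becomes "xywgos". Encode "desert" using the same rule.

The shift depends on letter class: consonant v→a is +5, but vowel e→k is +6. The rule splits by letter class: vowels +6, consonants +5.
Applying it to desert: d(cons)+5=i, e(vowel)+6=k, s(cons)+5=x, e(vowel)+6=k, r(cons)+5=w, t(cons)+5=y.

ikxkwy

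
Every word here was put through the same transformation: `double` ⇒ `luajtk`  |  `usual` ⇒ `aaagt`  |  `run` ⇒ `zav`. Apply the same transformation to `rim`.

The shift depends on letter class: consonant d→l is +8, but vowel o→u is +6. The rule splits by letter class: vowels +6, consonants +8.
On rim: r(cons)+8=z, i(vowel)+6=o, m(cons)+8=u.

zou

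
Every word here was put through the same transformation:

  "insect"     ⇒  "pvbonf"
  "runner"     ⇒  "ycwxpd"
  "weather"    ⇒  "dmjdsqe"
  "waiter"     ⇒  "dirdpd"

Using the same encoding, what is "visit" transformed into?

cqbse

In insect: i→p is +7, n→v is +8, s→b is +9, e→o is +10 — the shift increases by 1 each position. Each letter shifts forward by (position + 7), i.e. 7, 8, 9, … — the shift grows by one for each successive letter.
Applying it to visit: v+7=c, i+8=q, s+9=b, i+10=s, t+11=e.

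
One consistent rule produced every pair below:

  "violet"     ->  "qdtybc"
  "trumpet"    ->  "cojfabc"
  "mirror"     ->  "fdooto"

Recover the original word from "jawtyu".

v(21)→q(16) and i(8)→d(3) fit y≡7x+25 (mod 26); the inverse of 7 mod 26 is 15. This is an affine cipher: with a=0,…,z=25, each position x becomes (7x+25) mod 26.
Reversing it on jawtyu: j(9)→15·(9−25)≡20=u; a(0)→15·(0−25)≡15=p; w(22)→15·(22−25)≡7=h; t(19)→15·(19−25)≡14=o; y(24)→15·(24−25)≡11=l; u(20)→15·(20−25)≡3=d (all mod 26).

uphold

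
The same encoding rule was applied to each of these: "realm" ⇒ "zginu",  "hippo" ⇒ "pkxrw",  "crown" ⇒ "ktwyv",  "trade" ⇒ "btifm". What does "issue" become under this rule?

Shifts by position in realm: pos 0: r→z (+8), pos 1: e→g (+2), pos 2: a→i (+8), pos 3: l→n (+2) — repeating every 2. A repeating key of period 2 is used — shifts +8, +2 over and over.
For issue: i+8=q, s+2=u, s+8=a, u+2=w, e+8=m.

quawm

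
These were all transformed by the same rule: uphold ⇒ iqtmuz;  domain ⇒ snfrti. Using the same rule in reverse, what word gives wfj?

The output letters match the input read backwards, each shifted +5: uphold reversed is dlohpu. Two steps: reverse the string, then apply a Caesar shift of +5.
Decoding wfj: shift back: w−5=r, f−5=a, j−5=e → rae; then reverse → ear.

ear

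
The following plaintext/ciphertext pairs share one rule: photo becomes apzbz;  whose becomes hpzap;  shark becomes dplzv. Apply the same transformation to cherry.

nppzcg

Shifts by position in photo: pos 0: p→a (+11), pos 1: h→p (+8), pos 2: o→z (+11), pos 3: t→b (+8) — repeating every 2. A repeating key of period 2 is used — shifts +11, +8 over and over.
On cherry: c+11=n, h+8=p, e+11=p, r+8=z, r+11=c, y+8=g.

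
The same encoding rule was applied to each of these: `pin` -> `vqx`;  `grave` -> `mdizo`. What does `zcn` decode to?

The output letters match the input read backwards, each shifted +8: pin reversed is nip. Two steps: reverse the string, then apply a Caesar shift of +8.
Decoding zcn: shift back: z−8=r, c−8=u, n−8=f → ruf; then reverse → fur.

fur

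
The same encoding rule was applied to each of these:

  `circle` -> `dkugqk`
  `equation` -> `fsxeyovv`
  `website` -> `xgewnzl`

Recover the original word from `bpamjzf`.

In circle: c→d is +1, i→k is +2, r→u is +3, c→g is +4 — the shift increases by 1 each position. Each letter shifts forward by (position + 1), i.e. 1, 2, 3, … — the shift grows by one for each successive letter.
Decoding bpamjzf: b−1=a, p−2=n, a−3=x, m−4=i, j−5=e, z−6=t, f−7=y.

anxiety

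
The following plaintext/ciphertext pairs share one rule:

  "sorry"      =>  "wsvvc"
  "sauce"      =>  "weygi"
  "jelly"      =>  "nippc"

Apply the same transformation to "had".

Every letter moves 4 places later in the alphabet, wrapping around z→a.
For had: h+4=l, a+4=e, d+4=h.

leh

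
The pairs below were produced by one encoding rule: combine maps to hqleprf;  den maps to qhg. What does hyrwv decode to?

stove

The output letters match the input read backwards, each shifted +3: combine reversed is enibmoc. Two steps: reverse the string, then apply a Caesar shift of +3.
Decoding hyrwv: shift back: h−3=e, y−3=v, r−3=o, w−3=t, v−3=s → evots; then reverse → stove.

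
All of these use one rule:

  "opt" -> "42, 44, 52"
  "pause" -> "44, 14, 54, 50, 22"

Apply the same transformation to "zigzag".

The formula is n = 2×(alphabet index, a=1) + 12.
Applying it to zigzag: z=26→64, i=9→30, g=7→26, z=26→64, a=1→14, g=7→26.

64, 30, 26, 64, 14, 26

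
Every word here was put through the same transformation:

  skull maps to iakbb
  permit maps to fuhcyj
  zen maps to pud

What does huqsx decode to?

reach

Compare letters: s→i is +16, k→a is +16, u→k is +16 — a constant shift. This is a Caesar cipher with shift 16.
Reversing it on huqsx: h−16=r, u−16=e, q−16=a, s−16=c, x−16=h.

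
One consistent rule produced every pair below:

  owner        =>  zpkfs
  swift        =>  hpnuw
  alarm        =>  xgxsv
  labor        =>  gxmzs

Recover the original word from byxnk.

o(14)→z(25) and w(22)→p(15) fit y≡15x+23 (mod 26); the inverse of 15 mod 26 is 7. Treating letters as 0–25, the rule is x ↦ 15x + 23 (mod 26).
Reversing it on byxnk: b(1)→7·(1−23)≡2=c; y(24)→7·(24−23)≡7=h; x(23)→7·(23−23)≡0=a; n(13)→7·(13−23)≡8=i; k(10)→7·(10−23)≡13=n (all mod 26).

chain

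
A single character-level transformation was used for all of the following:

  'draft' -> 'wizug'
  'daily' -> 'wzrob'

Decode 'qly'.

Each pair mirrors across the alphabet (d↔w, r↔i, a↔z): positions sum to 25. Each letter is replaced by its mirror in the alphabet: a↔z, b↔y, c↔x, and so on (the Atbash cipher).
Decoding qly: q↔j, l↔o, y↔b.

job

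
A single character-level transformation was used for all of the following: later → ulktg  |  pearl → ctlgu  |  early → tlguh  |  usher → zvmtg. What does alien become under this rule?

Each letter's alphabet position (a=0..z=25) is mapped through 15·x+11 mod 26 — an affine cipher.
On alien: a(0)→15·0+11≡11=l; l(11)→15·11+11≡20=u; i(8)→15·8+11≡1=b; e(4)→15·4+11≡19=t; n(13)→15·13+11≡24=y (all mod 26).

lubty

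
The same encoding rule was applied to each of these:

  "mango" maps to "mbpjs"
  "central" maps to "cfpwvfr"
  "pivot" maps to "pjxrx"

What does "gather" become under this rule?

The shift increases by 1 at each position, starting from +0: 0, 1, 2, ….
For gather: g+0=g, a+1=b, t+2=v, h+3=k, e+4=i, r+5=w.

gbvkiw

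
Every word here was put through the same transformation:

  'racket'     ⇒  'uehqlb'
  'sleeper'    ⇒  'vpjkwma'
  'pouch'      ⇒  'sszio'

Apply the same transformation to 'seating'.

vifzpvp

In racket: r→u is +3, a→e is +4, c→h is +5, k→q is +6 — the shift increases by 1 each position. Letter i (0-indexed) is shifted by i+3, so successive shifts are 3, 4, 5, ….
For seating: s+3=v, e+4=i, a+5=f, t+6=z, i+7=p, n+8=v, g+9=p.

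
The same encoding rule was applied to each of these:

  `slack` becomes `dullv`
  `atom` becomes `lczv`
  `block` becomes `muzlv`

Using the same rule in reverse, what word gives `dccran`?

stripe

It's a Vigenère-style cipher with numeric key [11,9]: position i shifts by key[i mod 2].
Decoding dccran: d−11=s, c−9=t, c−11=r, r−9=i, a−11=p, n−9=e.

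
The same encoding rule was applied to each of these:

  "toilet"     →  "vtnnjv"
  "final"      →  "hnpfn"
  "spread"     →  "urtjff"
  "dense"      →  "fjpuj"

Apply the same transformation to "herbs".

jjtdu

The shift depends on letter class: consonant t→v is +2, but vowel o→t is +5. Vowels shift forward by 5 and consonants shift forward by 2.
Applying it to herbs: h(cons)+2=j, e(vowel)+5=j, r(cons)+2=t, b(cons)+2=d, s(cons)+2=u.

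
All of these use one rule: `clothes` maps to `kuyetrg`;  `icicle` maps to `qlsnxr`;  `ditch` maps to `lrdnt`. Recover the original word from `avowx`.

In clothes: c→k is +8, l→u is +9, o→y is +10, t→e is +11 — the shift increases by 1 each position. Each letter shifts forward by (position + 8), i.e. 8, 9, 10, … — the shift grows by one for each successive letter.
Decoding avowx: a−8=s, v−9=m, o−10=e, w−11=l, x−12=l.

smell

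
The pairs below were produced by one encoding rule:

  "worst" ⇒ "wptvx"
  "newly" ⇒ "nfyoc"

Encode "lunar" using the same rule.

lvpdv

Each letter shifts forward by its position index (0, 1, 2, …) — the shift grows by one for each successive letter.
Applying it to lunar: l+0=l, u+1=v, n+2=p, a+3=d, r+4=v.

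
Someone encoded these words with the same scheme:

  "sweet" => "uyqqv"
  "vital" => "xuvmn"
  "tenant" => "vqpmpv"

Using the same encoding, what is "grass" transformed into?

Vowels shift forward by 12 and consonants shift forward by 2.
Applying it to grass: g(cons)+2=i, r(cons)+2=t, a(vowel)+12=m, s(cons)+2=u, s(cons)+2=u.

itmuu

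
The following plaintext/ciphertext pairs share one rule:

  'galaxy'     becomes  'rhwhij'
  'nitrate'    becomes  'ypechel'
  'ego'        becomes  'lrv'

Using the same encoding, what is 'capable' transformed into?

nhahmwl

The shift depends on letter class: consonant g→r is +11, but vowel a→h is +7. The rule splits by letter class: vowels +7, consonants +11.
Applying it to capable: c(cons)+11=n, a(vowel)+7=h, p(cons)+11=a, a(vowel)+7=h, b(cons)+11=m, l(cons)+11=w, e(vowel)+7=l.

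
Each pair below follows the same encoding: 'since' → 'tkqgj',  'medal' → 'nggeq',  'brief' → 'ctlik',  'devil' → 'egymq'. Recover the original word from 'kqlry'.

In since: s→t is +1, i→k is +2, n→q is +3, c→g is +4 — the shift increases by 1 each position. The shift increases by 1 at each position, starting from +1: 1, 2, 3, ….
Reversing it on kqlry: k−1=j, q−2=o, l−3=i, r−4=n, y−5=t.

joint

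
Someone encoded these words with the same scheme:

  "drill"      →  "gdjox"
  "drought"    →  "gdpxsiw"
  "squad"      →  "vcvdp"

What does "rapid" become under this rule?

umqlp

Shifts by position in drill: pos 0: d→g (+3), pos 1: r→d (+12), pos 2: i→j (+1), pos 3: l→o (+3), pos 4: l→x (+12) — repeating every 3. The shifts repeat in a cycle of length 3: positions 0,1,… shift by +3, +12, +1, then the pattern repeats.
Applying it to rapid: r+3=u, a+12=m, p+1=q, i+3=l, d+12=p.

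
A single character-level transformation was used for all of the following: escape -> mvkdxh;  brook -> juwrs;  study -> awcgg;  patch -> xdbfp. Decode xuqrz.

A repeating key of period 2 is used — shifts +8, +3 over and over.
Decoding xuqrz: x−8=p, u−3=r, q−8=i, r−3=o, z−8=r.

prior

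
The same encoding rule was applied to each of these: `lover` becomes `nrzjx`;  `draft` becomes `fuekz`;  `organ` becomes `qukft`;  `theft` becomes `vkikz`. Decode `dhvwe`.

berry

Letter i (0-indexed) is shifted by i+2, so successive shifts are 2, 3, 4, ….
Decoding dhvwe: d−2=b, h−3=e, v−4=r, w−5=r, e−6=y.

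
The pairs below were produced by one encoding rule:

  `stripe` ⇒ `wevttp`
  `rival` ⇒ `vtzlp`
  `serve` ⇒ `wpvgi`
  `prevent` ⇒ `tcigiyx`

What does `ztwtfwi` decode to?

Shifts by position in stripe: pos 0: s→w (+4), pos 1: t→e (+11), pos 2: r→v (+4), pos 3: i→t (+11) — repeating every 2. A repeating key of period 2 is used — shifts +4, +11 over and over.
Decoding ztwtfwi: z−4=v, t−11=i, w−4=s, t−11=i, f−4=b, w−11=l, i−4=e.

visible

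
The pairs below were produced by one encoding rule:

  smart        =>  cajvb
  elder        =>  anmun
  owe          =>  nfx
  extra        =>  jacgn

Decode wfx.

The output letters match the input read backwards, each shifted +9: smart reversed is trams. The word is reversed, then every letter is shifted forward by 9.
Reversing it on wfx: shift back: w−9=n, f−9=w, x−9=o → nwo; then reverse → own.

own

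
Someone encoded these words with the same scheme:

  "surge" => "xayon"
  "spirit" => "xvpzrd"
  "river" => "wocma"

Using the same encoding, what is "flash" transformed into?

The shift increases by 1 at each position, starting from +5: 5, 6, 7, ….
Applying it to flash: f+5=k, l+6=r, a+7=h, s+8=a, h+9=q.

krhaq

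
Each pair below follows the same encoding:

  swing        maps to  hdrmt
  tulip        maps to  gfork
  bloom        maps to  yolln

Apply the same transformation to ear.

vzi

Each letter is replaced by its mirror in the alphabet: a↔z, b↔y, c↔x, and so on (the Atbash cipher).
On ear: e↔v, a↔z, r↔i.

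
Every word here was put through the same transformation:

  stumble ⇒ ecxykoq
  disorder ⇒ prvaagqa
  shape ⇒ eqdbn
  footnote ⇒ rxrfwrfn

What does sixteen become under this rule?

It's a Vigenère-style cipher with numeric key [12,9,3]: position i shifts by key[i mod 3].
Applying it to sixteen: s+12=e, i+9=r, x+3=a, t+12=f, e+9=n, e+3=h, n+12=z.

erafnhz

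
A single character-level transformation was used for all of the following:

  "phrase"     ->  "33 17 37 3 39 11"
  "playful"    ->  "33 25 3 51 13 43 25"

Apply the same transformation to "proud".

p(#16)→33 and h(#8)→17: differences scale by 2, so n = 2·pos + 1. Each letter becomes 2×(its alphabet position, a=1..z=26) + 1.
For proud: p=16→33, r=18→37, o=15→31, u=21→43, d=4→9.

33 37 31 43 9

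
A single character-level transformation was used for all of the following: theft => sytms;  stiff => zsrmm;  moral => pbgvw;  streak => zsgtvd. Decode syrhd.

This is an affine cipher: with a=0,…,z=25, each position x becomes (19x+21) mod 26.
Undoing it on syrhd: s(18)→11·(18−21)≡19=t; y(24)→11·(24−21)≡7=h; r(17)→11·(17−21)≡8=i; h(7)→11·(7−21)≡2=c; d(3)→11·(3−21)≡10=k (all mod 26).

thick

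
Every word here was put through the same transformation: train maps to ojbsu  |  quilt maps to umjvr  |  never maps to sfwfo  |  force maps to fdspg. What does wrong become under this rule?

hopsx

The word is reversed, then every letter is shifted forward by 1.
For wrong: reverse → gnorw; then shift: g+1=h, n+1=o, o+1=p, r+1=s, w+1=x.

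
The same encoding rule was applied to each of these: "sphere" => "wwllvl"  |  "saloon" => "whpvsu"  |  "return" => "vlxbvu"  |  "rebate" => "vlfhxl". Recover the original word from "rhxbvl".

Shifts by position in sphere: pos 0: s→w (+4), pos 1: p→w (+7), pos 2: h→l (+4), pos 3: e→l (+7) — repeating every 2. A repeating key of period 2 is used — shifts +4, +7 over and over.
Decoding rhxbvl: r−4=n, h−7=a, x−4=t, b−7=u, v−4=r, l−7=e.

nature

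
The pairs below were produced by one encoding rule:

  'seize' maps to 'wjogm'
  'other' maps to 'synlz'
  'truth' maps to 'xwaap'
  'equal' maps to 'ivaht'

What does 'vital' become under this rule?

In seize: s→w is +4, e→j is +5, i→o is +6, z→g is +7 — the shift increases by 1 each position. Each letter shifts forward by (position + 4), i.e. 4, 5, 6, … — the shift grows by one for each successive letter.
On vital: v+4=z, i+5=n, t+6=z, a+7=h, l+8=t.

znzht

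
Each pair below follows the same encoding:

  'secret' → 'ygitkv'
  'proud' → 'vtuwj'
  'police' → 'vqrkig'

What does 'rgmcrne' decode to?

Shifts by position in secret: pos 0: s→y (+6), pos 1: e→g (+2), pos 2: c→i (+6), pos 3: r→t (+2) — repeating every 2. It's a Vigenère-style cipher with numeric key [6,2]: position i shifts by key[i mod 2].
Reversing it on rgmcrne: r−6=l, g−2=e, m−6=g, c−2=a, r−6=l, n−2=l, e−6=y.

legally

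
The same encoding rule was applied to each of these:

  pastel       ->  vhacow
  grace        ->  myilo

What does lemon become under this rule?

rluxx

In pastel: p→v is +6, a→h is +7, s→a is +8, t→c is +9 — the shift increases by 1 each position. Each letter shifts forward by (position + 6), i.e. 6, 7, 8, … — the shift grows by one for each successive letter.
Applying it to lemon: l+6=r, e+7=l, m+8=u, o+9=x, n+10=x.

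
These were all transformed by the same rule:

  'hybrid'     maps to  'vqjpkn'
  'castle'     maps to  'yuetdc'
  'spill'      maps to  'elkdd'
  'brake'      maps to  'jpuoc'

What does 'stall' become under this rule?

This is an affine cipher: with a=0,…,z=25, each position x becomes (15x+20) mod 26.
On stall: s(18)→15·18+20≡4=e; t(19)→15·19+20≡19=t; a(0)→15·0+20≡20=u; l(11)→15·11+20≡3=d; l(11)→15·11+20≡3=d (all mod 26).

etudd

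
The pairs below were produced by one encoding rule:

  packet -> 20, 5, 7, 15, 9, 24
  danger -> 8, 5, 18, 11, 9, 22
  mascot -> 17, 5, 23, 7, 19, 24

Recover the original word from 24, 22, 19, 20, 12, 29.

trophy

Each letter is replaced by its alphabet position (a=1..z=26) + 4.
Decoding 24, 22, 19, 20, 12, 29: 24→(24−4)÷1=20=t, 22→(22−4)÷1=18=r, 19→(19−4)÷1=15=o, 20→(20−4)÷1=16=p, 12→(12−4)÷1=8=h, 29→(29−4)÷1=25=y.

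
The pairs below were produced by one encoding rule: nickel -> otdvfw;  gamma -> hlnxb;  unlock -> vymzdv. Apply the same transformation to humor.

ifnzs

Shifts by position in nickel: pos 0: n→o (+1), pos 1: i→t (+11), pos 2: c→d (+1), pos 3: k→v (+11) — repeating every 2. A repeating key of period 2 is used — shifts +1, +11 over and over.
On humor: h+1=i, u+11=f, m+1=n, o+11=z, r+1=s.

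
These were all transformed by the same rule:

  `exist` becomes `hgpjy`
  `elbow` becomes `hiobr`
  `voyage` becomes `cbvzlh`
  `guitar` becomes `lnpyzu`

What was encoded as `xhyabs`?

e(4)→h(7) and x(23)→g(6) fit y≡15x+25 (mod 26); the inverse of 15 mod 26 is 7. Each letter's alphabet position (a=0..z=25) is mapped through 15·x+25 mod 26 — an affine cipher.
Undoing it on xhyabs: x(23)→7·(23−25)≡12=m; h(7)→7·(7−25)≡4=e; y(24)→7·(24−25)≡19=t; a(0)→7·(0−25)≡7=h; b(1)→7·(1−25)≡14=o; s(18)→7·(18−25)≡3=d (all mod 26).

method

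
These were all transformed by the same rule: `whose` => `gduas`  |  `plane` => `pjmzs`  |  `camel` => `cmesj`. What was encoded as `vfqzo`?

w(22)→g(6) and h(7)→d(3) fit y≡21x+12 (mod 26); the inverse of 21 mod 26 is 5. This is an affine cipher: with a=0,…,z=25, each position x becomes (21x+12) mod 26.
Undoing it on vfqzo: v(21)→5·(21−12)≡19=t; f(5)→5·(5−12)≡17=r; q(16)→5·(16−12)≡20=u; z(25)→5·(25−12)≡13=n; o(14)→5·(14−12)≡10=k (all mod 26).

trunk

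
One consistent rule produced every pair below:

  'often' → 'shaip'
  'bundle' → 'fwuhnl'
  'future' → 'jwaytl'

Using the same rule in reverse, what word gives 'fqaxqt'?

The shifts repeat in a cycle of length 3: positions 0,1,… shift by +4, +2, +7, then the pattern repeats.
Undoing it on fqaxqt: f−4=b, q−2=o, a−7=t, x−4=t, q−2=o, t−7=m.

bottom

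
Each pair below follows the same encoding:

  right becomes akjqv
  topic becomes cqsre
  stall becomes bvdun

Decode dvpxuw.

utmost

Shifts by position in right: pos 0: r→a (+9), pos 1: i→k (+2), pos 2: g→j (+3), pos 3: h→q (+9), pos 4: t→v (+2) — repeating every 3. It's a Vigenère-style cipher with numeric key [9,2,3]: position i shifts by key[i mod 3].
Reversing it on dvpxuw: d−9=u, v−2=t, p−3=m, x−9=o, u−2=s, w−3=t.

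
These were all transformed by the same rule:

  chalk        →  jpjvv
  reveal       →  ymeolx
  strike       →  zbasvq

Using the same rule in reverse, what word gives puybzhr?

In chalk: c→j is +7, h→p is +8, a→j is +9, l→v is +10 — the shift increases by 1 each position. Letter i (0-indexed) is shifted by i+7, so successive shifts are 7, 8, 9, ….
Decoding puybzhr: p−7=i, u−8=m, y−9=p, b−10=r, z−11=o, h−12=v, r−13=e.

improve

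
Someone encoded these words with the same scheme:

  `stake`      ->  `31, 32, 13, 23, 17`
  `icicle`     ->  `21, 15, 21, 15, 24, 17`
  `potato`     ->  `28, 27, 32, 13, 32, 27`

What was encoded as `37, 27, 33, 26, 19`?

young

s is letter #19 and maps to 31: an offset of 12. The number is (letter's place in the alphabet, a=1) + 12.
Reversing it on 37, 27, 33, 26, 19: 37→(37−12)÷1=25=y, 27→(27−12)÷1=15=o, 33→(33−12)÷1=21=u, 26→(26−12)÷1=14=n, 19→(19−12)÷1=7=g.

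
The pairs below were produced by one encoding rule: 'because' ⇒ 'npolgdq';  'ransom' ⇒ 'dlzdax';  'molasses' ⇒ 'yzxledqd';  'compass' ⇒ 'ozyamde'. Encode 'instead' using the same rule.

Shifts by position in because: pos 0: b→n (+12), pos 1: e→p (+11), pos 2: c→o (+12), pos 3: a→l (+11) — repeating every 2. A repeating key of period 2 is used — shifts +12, +11 over and over.
For instead: i+12=u, n+11=y, s+12=e, t+11=e, e+12=q, a+11=l, d+12=p.

uyeeqlp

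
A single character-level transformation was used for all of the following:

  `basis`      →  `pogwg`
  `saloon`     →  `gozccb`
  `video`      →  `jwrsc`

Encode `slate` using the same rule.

Compare letters: b→p is +14, a→o is +14, s→g is +14 — a constant shift. This is a Caesar cipher with shift 14.
On slate: s+14=g, l+14=z, a+14=o, t+14=h, e+14=s.

gzohs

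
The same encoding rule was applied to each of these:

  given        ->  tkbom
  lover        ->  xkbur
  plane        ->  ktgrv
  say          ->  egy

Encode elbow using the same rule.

cuhrk

The output letters match the input read backwards, each shifted +6: given reversed is nevig. Read the word backwards and shift each letter +6.
Applying it to elbow: reverse → woble; then shift: w+6=c, o+6=u, b+6=h, l+6=r, e+6=k.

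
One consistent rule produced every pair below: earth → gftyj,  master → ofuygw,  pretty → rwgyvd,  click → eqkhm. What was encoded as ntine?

logic

Shifts by position in earth: pos 0: e→g (+2), pos 1: a→f (+5), pos 2: r→t (+2), pos 3: t→y (+5) — repeating every 2. It's a Vigenère-style cipher with numeric key [2,5]: position i shifts by key[i mod 2].
Undoing it on ntine: n−2=l, t−5=o, i−2=g, n−5=i, e−2=c.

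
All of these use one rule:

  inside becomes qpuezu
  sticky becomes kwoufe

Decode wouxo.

click

The output letters match the input read backwards, each shifted +12: inside reversed is edisni. The word is reversed, then every letter is shifted forward by 12.
Reversing it on wouxo: shift back: w−12=k, o−12=c, u−12=i, x−12=l, o−12=c → kcilc; then reverse → click.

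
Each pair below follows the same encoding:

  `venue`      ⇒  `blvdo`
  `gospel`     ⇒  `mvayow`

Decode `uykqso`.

orchid

The shift increases by 1 at each position, starting from +6: 6, 7, 8, ….
Decoding uykqso: u−6=o, y−7=r, k−8=c, q−9=h, s−10=i, o−11=d.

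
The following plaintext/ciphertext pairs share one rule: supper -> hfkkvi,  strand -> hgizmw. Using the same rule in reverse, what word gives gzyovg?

Letters are reflected about the middle of the alphabet (position → 25−position): Atbash.
Reversing it on gzyovg: g↔t, z↔a, y↔b, o↔l, v↔e, g↔t.

tablet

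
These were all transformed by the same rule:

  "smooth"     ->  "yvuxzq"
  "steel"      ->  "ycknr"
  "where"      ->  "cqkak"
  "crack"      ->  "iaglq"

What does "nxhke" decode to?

Shifts by position in smooth: pos 0: s→y (+6), pos 1: m→v (+9), pos 2: o→u (+6), pos 3: o→x (+9) — repeating every 2. A repeating key of period 2 is used — shifts +6, +9 over and over.
Undoing it on nxhke: n−6=h, x−9=o, h−6=b, k−9=b, e−6=y.

hobby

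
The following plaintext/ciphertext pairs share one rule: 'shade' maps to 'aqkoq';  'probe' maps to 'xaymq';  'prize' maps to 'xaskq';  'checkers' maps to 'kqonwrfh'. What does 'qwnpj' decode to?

index

In shade: s→a is +8, h→q is +9, a→k is +10, d→o is +11 — the shift increases by 1 each position. Each letter shifts forward by (position + 8), i.e. 8, 9, 10, … — the shift grows by one for each successive letter.
Decoding qwnpj: q−8=i, w−9=n, n−10=d, p−11=e, j−12=x.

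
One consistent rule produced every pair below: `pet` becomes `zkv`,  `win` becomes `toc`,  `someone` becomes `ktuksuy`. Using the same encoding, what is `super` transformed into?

xkvay

Two steps: reverse the string, then apply a Caesar shift of +6.
For super: reverse → repus; then shift: r+6=x, e+6=k, p+6=v, u+6=a, s+6=y.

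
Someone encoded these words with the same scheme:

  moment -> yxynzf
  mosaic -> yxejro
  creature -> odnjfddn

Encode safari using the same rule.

The rule splits by letter class: vowels +9, consonants +12.
For safari: s(cons)+12=e, a(vowel)+9=j, f(cons)+12=r, a(vowel)+9=j, r(cons)+12=d, i(vowel)+9=r.

ejrjdr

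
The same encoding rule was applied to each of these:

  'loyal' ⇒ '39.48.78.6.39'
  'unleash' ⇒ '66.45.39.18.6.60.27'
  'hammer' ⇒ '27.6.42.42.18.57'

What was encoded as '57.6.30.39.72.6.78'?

railway

With a=1..z=26, the number is 3·pos + 3.
Undoing it on 57.6.30.39.72.6.78: 57→(57−3)÷3=18=r, 6→(6−3)÷3=1=a, 30→(30−3)÷3=9=i, 39→(39−3)÷3=12=l, 72→(72−3)÷3=23=w, 6→(6−3)÷3=1=a, 78→(78−3)÷3=25=y.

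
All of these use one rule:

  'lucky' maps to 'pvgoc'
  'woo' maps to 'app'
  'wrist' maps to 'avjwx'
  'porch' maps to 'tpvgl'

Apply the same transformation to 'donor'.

The shift depends on letter class: consonant l→p is +4, but vowel u→v is +1. The rule splits by letter class: vowels +1, consonants +4.
For donor: d(cons)+4=h, o(vowel)+1=p, n(cons)+4=r, o(vowel)+1=p, r(cons)+4=v.

hprpv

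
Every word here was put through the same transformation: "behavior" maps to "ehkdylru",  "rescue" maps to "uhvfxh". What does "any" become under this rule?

Compare letters: b→e is +3, e→h is +3, h→k is +3 — a constant shift. Every letter moves 3 places later in the alphabet, wrapping around z→a.
Applying it to any: a+3=d, n+3=q, y+3=b.

dqb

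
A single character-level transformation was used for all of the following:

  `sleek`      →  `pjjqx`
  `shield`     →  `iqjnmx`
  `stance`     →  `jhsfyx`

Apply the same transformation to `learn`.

Read the word backwards and shift each letter +5.
For learn: reverse → nrael; then shift: n+5=s, r+5=w, a+5=f, e+5=j, l+5=q.

swfjq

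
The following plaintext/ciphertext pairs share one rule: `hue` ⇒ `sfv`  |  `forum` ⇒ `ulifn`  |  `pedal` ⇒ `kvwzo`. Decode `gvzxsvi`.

This is the alphabet-reversal cipher (Atbash): a becomes z, b becomes y, etc.
Decoding gvzxsvi: g↔t, v↔e, z↔a, x↔c, s↔h, v↔e, i↔r.

teacher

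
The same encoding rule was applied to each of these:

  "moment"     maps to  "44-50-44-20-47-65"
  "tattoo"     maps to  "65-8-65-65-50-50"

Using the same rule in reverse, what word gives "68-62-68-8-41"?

m(#13)→44 and o(#15)→50: differences scale by 3, so n = 3·pos + 5. Each letter becomes 3×(its alphabet position, a=1..z=26) + 5.
Reversing it on 68-62-68-8-41: 68→(68−5)÷3=21=u, 62→(62−5)÷3=19=s, 68→(68−5)÷3=21=u, 8→(8−5)÷3=1=a, 41→(41−5)÷3=12=l.

usual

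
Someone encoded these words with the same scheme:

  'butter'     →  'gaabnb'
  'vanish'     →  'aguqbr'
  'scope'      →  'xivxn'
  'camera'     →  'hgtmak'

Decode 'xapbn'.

In butter: b→g is +5, u→a is +6, t→a is +7, t→b is +8 — the shift increases by 1 each position. The shift increases by 1 at each position, starting from +5: 5, 6, 7, ….
Decoding xapbn: x−5=s, a−6=u, p−7=i, b−8=t, n−9=e.

suite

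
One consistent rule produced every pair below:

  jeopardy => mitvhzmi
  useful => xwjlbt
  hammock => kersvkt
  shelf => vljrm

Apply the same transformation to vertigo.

In jeopardy: j→m is +3, e→i is +4, o→t is +5, p→v is +6 — the shift increases by 1 each position. The shift increases by 1 at each position, starting from +3: 3, 4, 5, ….
For vertigo: v+3=y, e+4=i, r+5=w, t+6=z, i+7=p, g+8=o, o+9=x.

yiwzpox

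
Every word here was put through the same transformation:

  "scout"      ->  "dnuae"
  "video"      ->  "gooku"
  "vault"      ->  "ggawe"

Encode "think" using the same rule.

The shift depends on letter class: consonant s→d is +11, but vowel o→u is +6. Two shifts are in play — +6 for a/e/i/o/u, +11 for every other letter.
On think: t(cons)+11=e, h(cons)+11=s, i(vowel)+6=o, n(cons)+11=y, k(cons)+11=v.

esoyv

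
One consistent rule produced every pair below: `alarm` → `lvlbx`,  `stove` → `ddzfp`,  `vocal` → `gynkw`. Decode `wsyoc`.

It's a Vigenère-style cipher with numeric key [11,10]: position i shifts by key[i mod 2].
Reversing it on wsyoc: w−11=l, s−10=i, y−11=n, o−10=e, c−11=r.

liner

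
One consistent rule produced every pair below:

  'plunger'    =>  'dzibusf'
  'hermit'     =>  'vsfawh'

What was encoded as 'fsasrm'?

remedy

Compare letters: p→d is +14, l→z is +14, u→i is +14 — a constant shift. Every letter moves 14 places later in the alphabet, wrapping around z→a.
Reversing it on fsasrm: f−14=r, s−14=e, a−14=m, s−14=e, r−14=d, m−14=y.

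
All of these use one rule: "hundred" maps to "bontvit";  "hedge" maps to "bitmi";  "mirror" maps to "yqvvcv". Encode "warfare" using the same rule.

savxavi

Each letter's alphabet position (a=0..z=25) is mapped through 15·x+0 mod 26 — an affine cipher.
For warfare: w(22)→15·22+0≡18=s; a(0)→15·0+0≡0=a; r(17)→15·17+0≡21=v; f(5)→15·5+0≡23=x; a(0)→15·0+0≡0=a; r(17)→15·17+0≡21=v; e(4)→15·4+0≡8=i (all mod 26).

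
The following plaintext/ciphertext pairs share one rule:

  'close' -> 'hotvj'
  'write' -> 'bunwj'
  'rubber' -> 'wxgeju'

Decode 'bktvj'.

whose

The shifts repeat in a cycle of length 2: positions 0,1,… shift by +5, +3, then the pattern repeats.
Undoing it on bktvj: b−5=w, k−3=h, t−5=o, v−3=s, j−5=e.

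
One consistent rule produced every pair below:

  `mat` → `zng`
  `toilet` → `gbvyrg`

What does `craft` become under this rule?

Compare letters: m→z is +13, a→n is +13, t→g is +13 — a constant shift. This is a Caesar cipher with shift 13.
For craft: c+13=p, r+13=e, a+13=n, f+13=s, t+13=g.

pensg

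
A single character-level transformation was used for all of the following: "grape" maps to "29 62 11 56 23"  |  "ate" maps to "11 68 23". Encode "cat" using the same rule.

g(#7)→29 and r(#18)→62: differences scale by 3, so n = 3·pos + 8. The formula is n = 3×(alphabet index, a=1) + 8.
Applying it to cat: c=3→17, a=1→11, t=20→68.

17 11 68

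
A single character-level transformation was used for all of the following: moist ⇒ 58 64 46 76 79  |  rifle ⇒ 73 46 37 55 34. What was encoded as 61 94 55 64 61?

nylon

With a=1..z=26, the number is 3·pos + 19.
Reversing it on 61 94 55 64 61: 61→(61−19)÷3=14=n, 94→(94−19)÷3=25=y, 55→(55−19)÷3=12=l, 64→(64−19)÷3=15=o, 61→(61−19)÷3=14=n.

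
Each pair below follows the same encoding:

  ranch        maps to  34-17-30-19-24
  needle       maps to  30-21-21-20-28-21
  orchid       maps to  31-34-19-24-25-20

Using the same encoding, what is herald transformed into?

r is letter #18 and maps to 34: an offset of 16. The number is (letter's place in the alphabet, a=1) + 16.
For herald: h=8→24, e=5→21, r=18→34, a=1→17, l=12→28, d=4→20.

24-21-34-17-28-20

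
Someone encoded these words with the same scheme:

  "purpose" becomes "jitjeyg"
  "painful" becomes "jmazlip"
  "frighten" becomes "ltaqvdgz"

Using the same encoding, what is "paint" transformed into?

jmazd

p(15)→j(9) and u(20)→i(8) fit y≡5x+12 (mod 26); the inverse of 5 mod 26 is 21. Treating letters as 0–25, the rule is x ↦ 5x + 12 (mod 26).
Applying it to paint: p(15)→5·15+12≡9=j; a(0)→5·0+12≡12=m; i(8)→5·8+12≡0=a; n(13)→5·13+12≡25=z; t(19)→5·19+12≡3=d (all mod 26).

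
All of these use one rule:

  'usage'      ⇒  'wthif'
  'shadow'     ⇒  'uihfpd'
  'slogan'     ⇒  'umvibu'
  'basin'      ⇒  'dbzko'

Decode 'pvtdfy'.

number

Shifts by position in usage: pos 0: u→w (+2), pos 1: s→t (+1), pos 2: a→h (+7), pos 3: g→i (+2), pos 4: e→f (+1) — repeating every 3. The shifts repeat in a cycle of length 3: positions 0,1,… shift by +2, +1, +7, then the pattern repeats.
Undoing it on pvtdfy: p−2=n, v−1=u, t−7=m, d−2=b, f−1=e, y−7=r.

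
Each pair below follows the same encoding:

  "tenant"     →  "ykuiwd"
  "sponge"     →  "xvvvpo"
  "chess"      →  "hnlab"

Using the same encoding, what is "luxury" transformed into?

qaecai

In tenant: t→y is +5, e→k is +6, n→u is +7, a→i is +8 — the shift increases by 1 each position. Each letter shifts forward by (position + 5), i.e. 5, 6, 7, … — the shift grows by one for each successive letter.
For luxury: l+5=q, u+6=a, x+7=e, u+8=c, r+9=a, y+10=i.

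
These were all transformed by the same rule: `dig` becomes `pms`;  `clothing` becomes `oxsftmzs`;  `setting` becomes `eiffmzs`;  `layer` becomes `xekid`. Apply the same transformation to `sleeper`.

The shift depends on letter class: consonant d→p is +12, but vowel i→m is +4. Two shifts are in play — +4 for a/e/i/o/u, +12 for every other letter.
For sleeper: s(cons)+12=e, l(cons)+12=x, e(vowel)+4=i, e(vowel)+4=i, p(cons)+12=b, e(vowel)+4=i, r(cons)+12=d.

exiibid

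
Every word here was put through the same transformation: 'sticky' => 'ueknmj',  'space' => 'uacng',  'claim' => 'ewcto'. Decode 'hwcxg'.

A repeating key of period 2 is used — shifts +2, +11 over and over.
Decoding hwcxg: h−2=f, w−11=l, c−2=a, x−11=m, g−2=e.

flame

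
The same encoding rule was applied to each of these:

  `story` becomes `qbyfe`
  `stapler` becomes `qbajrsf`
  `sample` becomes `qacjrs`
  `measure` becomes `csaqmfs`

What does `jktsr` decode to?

Each letter's alphabet position (a=0..z=25) is mapped through 11·x+0 mod 26 — an affine cipher.
Undoing it on jktsr: j(9)→19·(9−0)≡15=p; k(10)→19·(10−0)≡8=i; t(19)→19·(19−0)≡23=x; s(18)→19·(18−0)≡4=e; r(17)→19·(17−0)≡11=l (all mod 26).

pixel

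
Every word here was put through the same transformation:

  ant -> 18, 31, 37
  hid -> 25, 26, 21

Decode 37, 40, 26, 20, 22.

twice

Letters become their 1-based position plus 17 (so a→18, b→19, …).
Decoding 37, 40, 26, 20, 22: 37→(37−17)÷1=20=t, 40→(40−17)÷1=23=w, 26→(26−17)÷1=9=i, 20→(20−17)÷1=3=c, 22→(22−17)÷1=5=e.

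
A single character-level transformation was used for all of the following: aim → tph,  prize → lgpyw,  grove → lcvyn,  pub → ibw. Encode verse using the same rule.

lzylc

The output letters match the input read backwards, each shifted +7: aim reversed is mia. Read the word backwards and shift each letter +7.
For verse: reverse → esrev; then shift: e+7=l, s+7=z, r+7=y, e+7=l, v+7=c.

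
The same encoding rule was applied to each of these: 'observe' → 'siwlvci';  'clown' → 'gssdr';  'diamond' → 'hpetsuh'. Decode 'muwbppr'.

Shifts by position in observe: pos 0: o→s (+4), pos 1: b→i (+7), pos 2: s→w (+4), pos 3: e→l (+7) — repeating every 2. A repeating key of period 2 is used — shifts +4, +7 over and over.
Undoing it on muwbppr: m−4=i, u−7=n, w−4=s, b−7=u, p−4=l, p−7=i, r−4=n.

insulin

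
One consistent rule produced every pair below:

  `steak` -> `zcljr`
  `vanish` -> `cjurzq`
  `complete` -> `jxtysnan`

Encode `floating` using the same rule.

The shifts repeat in a cycle of length 2: positions 0,1,… shift by +7, +9, then the pattern repeats.
Applying it to floating: f+7=m, l+9=u, o+7=v, a+9=j, t+7=a, i+9=r, n+7=u, g+9=p.

muvjarup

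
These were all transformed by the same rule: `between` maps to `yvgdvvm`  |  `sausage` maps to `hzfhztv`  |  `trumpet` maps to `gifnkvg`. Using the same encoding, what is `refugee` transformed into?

ivuftvv

Letters are reflected about the middle of the alphabet (position → 25−position): Atbash.
On refugee: r↔i, e↔v, f↔u, u↔f, g↔t, e↔v, e↔v.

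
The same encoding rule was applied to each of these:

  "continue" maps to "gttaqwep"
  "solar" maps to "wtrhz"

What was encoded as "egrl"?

In continue: c→g is +4, o→t is +5, n→t is +6, t→a is +7 — the shift increases by 1 each position. Letter i (0-indexed) is shifted by i+4, so successive shifts are 4, 5, 6, ….
Undoing it on egrl: e−4=a, g−5=b, r−6=l, l−7=e.

able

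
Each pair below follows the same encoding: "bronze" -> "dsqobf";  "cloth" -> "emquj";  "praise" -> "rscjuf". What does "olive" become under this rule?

qmkwg

A repeating key of period 2 is used — shifts +2, +1 over and over.
For olive: o+2=q, l+1=m, i+2=k, v+1=w, e+2=g.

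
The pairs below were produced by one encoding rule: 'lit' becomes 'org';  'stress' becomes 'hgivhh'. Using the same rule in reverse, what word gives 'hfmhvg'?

sunset

This is the alphabet-reversal cipher (Atbash): a becomes z, b becomes y, etc.
Decoding hfmhvg: h↔s, f↔u, m↔n, h↔s, v↔e, g↔t.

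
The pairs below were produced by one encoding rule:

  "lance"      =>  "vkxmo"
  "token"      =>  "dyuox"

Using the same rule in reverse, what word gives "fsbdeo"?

virtue

Compare letters: l→v is +10, a→k is +10, n→x is +10 — a constant shift. This is a Caesar cipher with shift 10.
Undoing it on fsbdeo: f−10=v, s−10=i, b−10=r, d−10=t, e−10=u, o−10=e.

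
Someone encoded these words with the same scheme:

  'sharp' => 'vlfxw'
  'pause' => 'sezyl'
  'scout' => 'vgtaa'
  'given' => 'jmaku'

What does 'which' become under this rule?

zlnio

Each letter shifts forward by (position + 3), i.e. 3, 4, 5, … — the shift grows by one for each successive letter.
For which: w+3=z, h+4=l, i+5=n, c+6=i, h+7=o.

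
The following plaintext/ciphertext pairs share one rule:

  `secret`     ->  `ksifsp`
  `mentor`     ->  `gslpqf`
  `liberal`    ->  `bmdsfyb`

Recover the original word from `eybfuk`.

walrus

s(18)→k(10) and e(4)→s(18) fit y≡5x+24 (mod 26); the inverse of 5 mod 26 is 21. Treating letters as 0–25, the rule is x ↦ 5x + 24 (mod 26).
Decoding eybfuk: e(4)→21·(4−24)≡22=w; y(24)→21·(24−24)≡0=a; b(1)→21·(1−24)≡11=l; f(5)→21·(5−24)≡17=r; u(20)→21·(20−24)≡20=u; k(10)→21·(10−24)≡18=s (all mod 26).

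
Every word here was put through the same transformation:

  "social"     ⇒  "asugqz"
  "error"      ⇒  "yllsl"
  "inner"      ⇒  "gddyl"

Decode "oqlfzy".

marble

s(18)→a(0) and o(14)→s(18) fit y≡15x+16 (mod 26); the inverse of 15 mod 26 is 7. This is an affine cipher: with a=0,…,z=25, each position x becomes (15x+16) mod 26.
Undoing it on oqlfzy: o(14)→7·(14−16)≡12=m; q(16)→7·(16−16)≡0=a; l(11)→7·(11−16)≡17=r; f(5)→7·(5−16)≡1=b; z(25)→7·(25−16)≡11=l; y(24)→7·(24−16)≡4=e (all mod 26).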